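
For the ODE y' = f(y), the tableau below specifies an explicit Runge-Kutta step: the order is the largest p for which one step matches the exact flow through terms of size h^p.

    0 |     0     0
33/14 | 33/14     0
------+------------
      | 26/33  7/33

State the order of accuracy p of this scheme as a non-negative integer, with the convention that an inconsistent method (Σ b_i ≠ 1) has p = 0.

2

b = (26/33, 7/33)
c = (0, 33/14)
Σ b_i: 26/33·1 + 7/33·1 = 1 ✓
b·c: 7/33·33/14 = 1/2 ✓; 2 stages ⇒ order 2.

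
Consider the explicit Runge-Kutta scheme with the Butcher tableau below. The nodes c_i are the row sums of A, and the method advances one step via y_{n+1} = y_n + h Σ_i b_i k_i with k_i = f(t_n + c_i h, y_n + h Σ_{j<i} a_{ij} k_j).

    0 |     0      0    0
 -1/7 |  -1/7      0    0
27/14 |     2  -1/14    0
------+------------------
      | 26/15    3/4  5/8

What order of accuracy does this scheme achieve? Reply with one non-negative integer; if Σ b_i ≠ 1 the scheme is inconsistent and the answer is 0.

0

b = (26/15, 3/4, 5/8)
c = (0, -1/7, 27/14)
Ac = (0, 0, 1/98)
Σ b_i: 26/15·1 + 3/4·1 + 5/8·1 = 373/120 ≠ 1 ⇒ order 0.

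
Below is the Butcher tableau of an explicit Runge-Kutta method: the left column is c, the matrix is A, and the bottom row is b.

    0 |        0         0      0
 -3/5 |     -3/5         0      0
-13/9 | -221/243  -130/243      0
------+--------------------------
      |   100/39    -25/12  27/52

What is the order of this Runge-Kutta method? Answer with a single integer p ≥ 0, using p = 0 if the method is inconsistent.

3

b = (100/39, -25/12, 27/52)
c = (0, -3/5, -13/9)
Ac = (0, 0, 26/81)
Σ b_i: 100/39·1 + (-25/12)·1 + 27/52·1 = 1 ✓
b·c: (-25/12)·(-3/5) + 27/52·(-13/9) = 1/2 ✓
b·c²: (-25/12)·9/25 + 27/52·169/81 = 1/3 ✓
b·Ac: 27/52·26/81 = 1/6 ✓; 3 stages ⇒ order 3.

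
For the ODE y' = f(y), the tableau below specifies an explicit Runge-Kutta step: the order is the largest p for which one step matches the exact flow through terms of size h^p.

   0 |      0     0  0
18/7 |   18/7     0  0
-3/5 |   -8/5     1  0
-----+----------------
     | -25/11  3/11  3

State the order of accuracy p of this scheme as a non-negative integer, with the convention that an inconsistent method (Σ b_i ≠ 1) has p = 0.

1

b = (-25/11, 3/11, 3)
c = (0, 18/7, -3/5)
Ac = (0, 0, 18/7)
Σ b_i: (-25/11)·1 + 3/11·1 + 3·1 = 1 ✓
b·c: 3/11·18/7 + 3·(-3/5) = -423/385 ≠ 1/2 ⇒ order 1.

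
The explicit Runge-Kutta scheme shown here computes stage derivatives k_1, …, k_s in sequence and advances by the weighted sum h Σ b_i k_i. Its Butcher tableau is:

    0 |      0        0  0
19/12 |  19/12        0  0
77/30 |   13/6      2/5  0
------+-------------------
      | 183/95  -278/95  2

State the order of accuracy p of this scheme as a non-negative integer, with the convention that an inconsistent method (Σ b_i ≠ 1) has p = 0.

2

b = (183/95, -278/95, 2)
c = (0, 19/12, 77/30)
Ac = (0, 0, 19/30)
Σ b_i: 183/95·1 + (-278/95)·1 + 2·1 = 1 ✓
b·c: (-278/95)·19/12 + 2·77/30 = 1/2 ✓
b·c²: (-278/95)·361/144 + 2·5929/900 = 10511/1800 ≠ 1/3 ⇒ order 2.
b·Ac: 2·19/30 = 19/15 ≠ 1/6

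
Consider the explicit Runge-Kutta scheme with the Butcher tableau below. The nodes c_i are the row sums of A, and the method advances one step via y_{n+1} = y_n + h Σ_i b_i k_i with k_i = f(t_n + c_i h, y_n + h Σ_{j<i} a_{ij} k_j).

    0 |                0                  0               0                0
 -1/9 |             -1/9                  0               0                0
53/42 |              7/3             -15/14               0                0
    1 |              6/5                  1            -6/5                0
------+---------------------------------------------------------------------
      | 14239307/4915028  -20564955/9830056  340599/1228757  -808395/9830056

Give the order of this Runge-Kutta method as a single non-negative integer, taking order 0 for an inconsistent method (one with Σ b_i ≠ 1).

3

b = (14239307/4915028, -20564955/9830056, 340599/1228757, -808395/9830056)
c = (0, -1/9, 53/42, 1)
Ac = (0, 0, 5/42, -512/315)
Σ b_i: 14239307/4915028·1 + (-20564955/9830056)·1 + 340599/1228757·1 + (-808395/9830056)·1 = 1 ✓
b·c: (-20564955/9830056)·(-1/9) + 340599/1228757·53/42 + (-808395/9830056)·1 = 1/2 ✓
b·c²: (-20564955/9830056)·1/81 + 340599/1228757·2809/1764 + (-808395/9830056)·1 = 1/3 ✓
b·Ac: 340599/1228757·5/42 + (-808395/9830056)·(-512/315) = 1/6 ✓
b·c³: (-20564955/9830056)·(-1/729) + 340599/1228757·148877/74088 + (-808395/9830056)·1 = 126769861/265411512 ≠ 1/4 ⇒ order 3.
b·(c∘Ac): 340599/1228757·265/1764 + (-808395/9830056)·(-512/315) = 2584949/14745084 ≠ 1/8
b·Ac²: 340599/1228757·(-5/378) + (-808395/9830056)·(-75353/39690) = 566518787/3715761168 ≠ 1/12
b·A²c: (-808395/9830056)·(-1/7) = 115485/9830056 ≠ 1/24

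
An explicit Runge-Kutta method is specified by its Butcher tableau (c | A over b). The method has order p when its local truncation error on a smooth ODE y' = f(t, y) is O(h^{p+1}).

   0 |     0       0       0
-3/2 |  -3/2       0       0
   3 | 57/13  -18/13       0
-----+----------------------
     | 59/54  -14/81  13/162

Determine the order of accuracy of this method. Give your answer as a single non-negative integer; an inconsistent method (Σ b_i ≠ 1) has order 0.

3

b = (59/54, -14/81, 13/162)
c = (0, -3/2, 3)
Ac = (0, 0, 27/13)
Σ b_i: 59/54·1 + (-14/81)·1 + 13/162·1 = 1 ✓
b·c: (-14/81)·(-3/2) + 13/162·3 = 1/2 ✓
b·c²: (-14/81)·9/4 + 13/162·9 = 1/3 ✓
b·Ac: 13/162·27/13 = 1/6 ✓; 3 stages ⇒ order 3.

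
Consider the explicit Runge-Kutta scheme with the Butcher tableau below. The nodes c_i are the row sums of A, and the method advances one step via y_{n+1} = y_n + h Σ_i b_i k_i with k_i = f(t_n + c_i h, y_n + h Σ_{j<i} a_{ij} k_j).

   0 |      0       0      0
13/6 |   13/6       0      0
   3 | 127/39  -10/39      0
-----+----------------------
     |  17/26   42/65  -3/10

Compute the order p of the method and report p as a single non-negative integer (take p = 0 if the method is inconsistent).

b = (17/26, 42/65, -3/10)
c = (0, 13/6, 3)
Ac = (0, 0, -5/9)
Σ b_i: 17/26·1 + 42/65·1 + (-3/10)·1 = 1 ✓
b·c: 42/65·13/6 + (-3/10)·3 = 1/2 ✓
b·c²: 42/65·169/36 + (-3/10)·9 = 1/3 ✓
b·Ac: (-3/10)·(-5/9) = 1/6 ✓; 3 stages ⇒ order 3.

3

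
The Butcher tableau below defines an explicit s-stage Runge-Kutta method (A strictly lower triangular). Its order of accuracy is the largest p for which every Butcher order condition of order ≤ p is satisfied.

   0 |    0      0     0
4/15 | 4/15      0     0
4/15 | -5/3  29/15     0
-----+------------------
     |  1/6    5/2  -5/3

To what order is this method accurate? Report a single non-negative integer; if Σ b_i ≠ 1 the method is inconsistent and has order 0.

b = (1/6, 5/2, -5/3)
c = (0, 4/15, 4/15)
Ac = (0, 0, 116/225)
Σ b_i: 1/6·1 + 5/2·1 + (-5/3)·1 = 1 ✓
b·c: 5/2·4/15 + (-5/3)·4/15 = 2/9 ≠ 1/2 ⇒ order 1.

1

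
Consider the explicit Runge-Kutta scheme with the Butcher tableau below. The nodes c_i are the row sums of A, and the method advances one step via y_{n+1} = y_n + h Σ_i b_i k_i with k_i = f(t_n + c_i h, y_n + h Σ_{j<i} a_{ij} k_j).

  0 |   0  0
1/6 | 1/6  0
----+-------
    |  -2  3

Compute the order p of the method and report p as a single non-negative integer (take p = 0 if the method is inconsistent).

2

b = (-2, 3)
c = (0, 1/6)
Σ b_i: (-2)·1 + 3·1 = 1 ✓
b·c: 3·1/6 = 1/2 ✓; 2 stages ⇒ order 2.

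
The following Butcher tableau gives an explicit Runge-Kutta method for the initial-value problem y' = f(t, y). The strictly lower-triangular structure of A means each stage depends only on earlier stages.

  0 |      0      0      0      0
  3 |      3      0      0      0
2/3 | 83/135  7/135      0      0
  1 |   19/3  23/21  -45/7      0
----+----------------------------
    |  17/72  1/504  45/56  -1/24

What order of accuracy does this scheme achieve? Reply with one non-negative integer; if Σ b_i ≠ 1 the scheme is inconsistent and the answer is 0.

b = (17/72, 1/504, 45/56, -1/24)
c = (0, 3, 2/3, 1)
Ac = (0, 0, 7/45, -1)
Σ b_i: 17/72·1 + 1/504·1 + 45/56·1 + (-1/24)·1 = 1 ✓
b·c: 1/504·3 + 45/56·2/3 + (-1/24)·1 = 1/2 ✓
b·c²: 1/504·9 + 45/56·4/9 + (-1/24)·1 = 1/3 ✓
b·Ac: 45/56·7/45 + (-1/24)·(-1) = 1/6 ✓
b·c³: 1/504·27 + 45/56·8/27 + (-1/24)·1 = 1/4 ✓
b·(c∘Ac): 45/56·14/135 + (-1/24)·(-1) = 1/8 ✓
b·Ac²: 45/56·7/15 + (-1/24)·7 = 1/12 ✓
b·A²c: (-1/24)·(-1) = 1/24 ✓; 4 stages ⇒ order 4.

4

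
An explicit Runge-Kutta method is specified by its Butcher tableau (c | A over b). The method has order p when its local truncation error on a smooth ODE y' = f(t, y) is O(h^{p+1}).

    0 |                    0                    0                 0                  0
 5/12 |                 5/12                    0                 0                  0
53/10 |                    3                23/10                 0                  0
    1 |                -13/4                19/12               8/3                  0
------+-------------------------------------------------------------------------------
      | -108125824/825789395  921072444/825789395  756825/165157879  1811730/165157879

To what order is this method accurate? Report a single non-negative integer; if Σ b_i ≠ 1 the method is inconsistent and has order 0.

b = (-108125824/825789395, 921072444/825789395, 756825/165157879, 1811730/165157879)
c = (0, 5/12, 53/10, 1)
Ac = (0, 0, 23/24, 10651/720)
Σ b_i: (-108125824/825789395)·1 + 921072444/825789395·1 + 756825/165157879·1 + 1811730/165157879·1 = 1 ✓
b·c: 921072444/825789395·5/12 + 756825/165157879·53/10 + 1811730/165157879·1 = 1/2 ✓
b·c²: 921072444/825789395·25/144 + 756825/165157879·2809/100 + 1811730/165157879·1 = 1/3 ✓
b·Ac: 756825/165157879·23/24 + 1811730/165157879·10651/720 = 1/6 ✓
b·c³: 921072444/825789395·125/1728 + 756825/165157879·148877/1000 + 1811730/165157879·1 = 92024111803/118913672880 ≠ 1/4 ⇒ order 3.
b·(c∘Ac): 756825/165157879·1219/240 + 1811730/165157879·10651/720 = 1470963017/7927578192 ≠ 1/8
b·Ac²: 756825/165157879·115/288 + 1811730/165157879·3247843/43200 = 49143915247/59456836440 ≠ 1/12
b·A²c: 1811730/165157879·23/9 = 13889930/495473637 ≠ 1/24

3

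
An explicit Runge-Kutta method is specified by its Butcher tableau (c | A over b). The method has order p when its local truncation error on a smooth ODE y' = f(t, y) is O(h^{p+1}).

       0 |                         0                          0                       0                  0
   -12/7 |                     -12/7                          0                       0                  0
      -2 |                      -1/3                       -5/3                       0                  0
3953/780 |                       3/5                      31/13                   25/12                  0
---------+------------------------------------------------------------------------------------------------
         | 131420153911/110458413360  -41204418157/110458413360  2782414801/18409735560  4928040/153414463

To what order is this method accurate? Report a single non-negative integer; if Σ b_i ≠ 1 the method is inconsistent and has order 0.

b = (131420153911/110458413360, -41204418157/110458413360, 2782414801/18409735560, 4928040/153414463)
c = (0, -12/7, -2, 3953/780)
Ac = (0, 0, 20/7, -4507/546)
Σ b_i: 131420153911/110458413360·1 + (-41204418157/110458413360)·1 + 2782414801/18409735560·1 + 4928040/153414463·1 = 1 ✓
b·c: (-41204418157/110458413360)·(-12/7) + 2782414801/18409735560·(-2) + 4928040/153414463·3953/780 = 1/2 ✓
b·c²: (-41204418157/110458413360)·144/49 + 2782414801/18409735560·4 + 4928040/153414463·15626209/608400 = 1/3 ✓
b·Ac: 2782414801/18409735560·20/7 + 4928040/153414463·(-4507/546) = 1/6 ✓
b·c³: (-41204418157/110458413360)·(-1728/343) + 2782414801/18409735560·(-8) + 4928040/153414463·61770404177/474552000 = 5805371263097/1196632811400 ≠ 1/4 ⇒ order 3.
b·(c∘Ac): 2782414801/18409735560·(-40/7) + 4928040/153414463·(-17816171/425880) = -7111744354/3221703723 ≠ 1/8
b·Ac²: 2782414801/18409735560·(-240/49) + 4928040/153414463·29317/1911 = -265761926/1073901241 ≠ 1/12
b·A²c: 4928040/153414463·125/21 = 205335000/1073901241 ≠ 1/24

3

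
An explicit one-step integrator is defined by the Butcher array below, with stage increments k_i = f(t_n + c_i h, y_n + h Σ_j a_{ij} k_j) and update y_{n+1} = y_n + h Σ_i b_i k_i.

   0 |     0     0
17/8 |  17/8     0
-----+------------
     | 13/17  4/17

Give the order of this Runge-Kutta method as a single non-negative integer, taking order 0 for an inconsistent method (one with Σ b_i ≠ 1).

b = (13/17, 4/17)
c = (0, 17/8)
Σ b_i: 13/17·1 + 4/17·1 = 1 ✓
b·c: 4/17·17/8 = 1/2 ✓; 2 stages ⇒ order 2.

2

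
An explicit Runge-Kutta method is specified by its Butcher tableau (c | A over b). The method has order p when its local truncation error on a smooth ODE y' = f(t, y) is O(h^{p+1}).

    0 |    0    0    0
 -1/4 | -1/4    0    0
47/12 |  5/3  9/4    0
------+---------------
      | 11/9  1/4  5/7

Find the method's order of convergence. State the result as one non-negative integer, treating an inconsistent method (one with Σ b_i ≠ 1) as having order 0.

0

b = (11/9, 1/4, 5/7)
c = (0, -1/4, 47/12)
Ac = (0, 0, -9/16)
Σ b_i: 11/9·1 + 1/4·1 + 5/7·1 = 551/252 ≠ 1 ⇒ order 0.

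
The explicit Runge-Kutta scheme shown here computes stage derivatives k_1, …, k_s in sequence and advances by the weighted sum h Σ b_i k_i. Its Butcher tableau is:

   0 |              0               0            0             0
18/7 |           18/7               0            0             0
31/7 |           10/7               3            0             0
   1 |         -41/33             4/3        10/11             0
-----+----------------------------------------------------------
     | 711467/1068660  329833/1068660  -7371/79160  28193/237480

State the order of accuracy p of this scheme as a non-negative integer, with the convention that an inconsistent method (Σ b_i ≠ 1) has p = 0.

b = (711467/1068660, 329833/1068660, -7371/79160, 28193/237480)
c = (0, 18/7, 31/7, 1)
Ac = (0, 0, 54/7, 82/11)
Σ b_i: 711467/1068660·1 + 329833/1068660·1 + (-7371/79160)·1 + 28193/237480·1 = 1 ✓
b·c: 329833/1068660·18/7 + (-7371/79160)·31/7 + 28193/237480·1 = 1/2 ✓
b·c²: 329833/1068660·324/49 + (-7371/79160)·961/49 + 28193/237480·1 = 1/3 ✓
b·Ac: (-7371/79160)·54/7 + 28193/237480·82/11 = 1/6 ✓
b·c³: 329833/1068660·5832/343 + (-7371/79160)·29791/343 + 28193/237480·1 = -3957761/1454565 ≠ 1/4 ⇒ order 3.
b·(c∘Ac): (-7371/79160)·1674/49 + 28193/237480·82/11 = -954251/415590 ≠ 1/8
b·Ac²: (-7371/79160)·972/49 + 28193/237480·14362/539 = 1531597/1163652 ≠ 1/12
b·A²c: 28193/237480·540/77 = 23067/27706 ≠ 1/24

3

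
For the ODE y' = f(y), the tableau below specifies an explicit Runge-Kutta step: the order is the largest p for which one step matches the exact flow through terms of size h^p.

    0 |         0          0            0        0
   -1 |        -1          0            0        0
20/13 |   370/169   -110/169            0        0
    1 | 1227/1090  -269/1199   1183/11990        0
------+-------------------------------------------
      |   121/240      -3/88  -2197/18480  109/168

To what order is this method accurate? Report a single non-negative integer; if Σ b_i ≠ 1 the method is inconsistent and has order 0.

4

b = (121/240, -3/88, -2197/18480, 109/168)
c = (0, -1, 20/13, 1)
Ac = (0, 0, 110/169, 41/109)
Σ b_i: 121/240·1 + (-3/88)·1 + (-2197/18480)·1 + 109/168·1 = 1 ✓
b·c: (-3/88)·(-1) + (-2197/18480)·20/13 + 109/168·1 = 1/2 ✓
b·c²: (-3/88)·1 + (-2197/18480)·400/169 + 109/168·1 = 1/3 ✓
b·Ac: (-2197/18480)·110/169 + 109/168·41/109 = 1/6 ✓
b·c³: (-3/88)·(-1) + (-2197/18480)·8000/2197 + 109/168·1 = 1/4 ✓
b·(c∘Ac): (-2197/18480)·2200/2197 + 109/168·41/109 = 1/8 ✓
b·Ac²: (-2197/18480)·(-110/169) + 109/168·1/109 = 1/12 ✓
b·A²c: 109/168·7/109 = 1/24 ✓; 4 stages ⇒ order 4.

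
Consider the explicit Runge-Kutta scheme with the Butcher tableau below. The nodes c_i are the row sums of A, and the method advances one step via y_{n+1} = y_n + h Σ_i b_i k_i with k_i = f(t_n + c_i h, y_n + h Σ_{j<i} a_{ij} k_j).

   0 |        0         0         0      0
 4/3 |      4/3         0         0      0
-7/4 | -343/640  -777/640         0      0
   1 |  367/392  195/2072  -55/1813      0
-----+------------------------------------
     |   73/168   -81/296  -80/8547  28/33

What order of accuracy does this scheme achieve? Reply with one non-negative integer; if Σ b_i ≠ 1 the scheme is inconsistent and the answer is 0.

b = (73/168, -81/296, -80/8547, 28/33)
c = (0, 4/3, -7/4, 1)
Ac = (0, 0, -259/160, 5/28)
Σ b_i: 73/168·1 + (-81/296)·1 + (-80/8547)·1 + 28/33·1 = 1 ✓
b·c: (-81/296)·4/3 + (-80/8547)·(-7/4) + 28/33·1 = 1/2 ✓
b·c²: (-81/296)·16/9 + (-80/8547)·49/16 + 28/33·1 = 1/3 ✓
b·Ac: (-80/8547)·(-259/160) + 28/33·5/28 = 1/6 ✓
b·c³: (-81/296)·64/27 + (-80/8547)·(-343/64) + 28/33·1 = 1/4 ✓
b·(c∘Ac): (-80/8547)·1813/640 + 28/33·5/28 = 1/8 ✓
b·Ac²: (-80/8547)·(-259/120) + 28/33·25/336 = 1/12 ✓
b·A²c: 28/33·11/224 = 1/24 ✓; 4 stages ⇒ order 4.

4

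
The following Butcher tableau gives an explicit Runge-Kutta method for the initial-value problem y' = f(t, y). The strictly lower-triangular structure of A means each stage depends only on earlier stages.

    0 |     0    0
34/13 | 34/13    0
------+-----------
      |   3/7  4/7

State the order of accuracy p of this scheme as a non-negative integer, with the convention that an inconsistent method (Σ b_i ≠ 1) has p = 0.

1

b = (3/7, 4/7)
c = (0, 34/13)
Σ b_i: 3/7·1 + 4/7·1 = 1 ✓
b·c: 4/7·34/13 = 136/91 ≠ 1/2 ⇒ order 1.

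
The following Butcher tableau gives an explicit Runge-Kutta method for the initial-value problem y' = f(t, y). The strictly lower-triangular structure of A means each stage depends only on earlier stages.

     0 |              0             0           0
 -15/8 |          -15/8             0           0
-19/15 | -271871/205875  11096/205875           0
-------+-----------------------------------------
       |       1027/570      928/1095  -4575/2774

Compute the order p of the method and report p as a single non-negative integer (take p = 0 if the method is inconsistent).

b = (1027/570, 928/1095, -4575/2774)
c = (0, -15/8, -19/15)
Ac = (0, 0, -1387/13725)
Σ b_i: 1027/570·1 + 928/1095·1 + (-4575/2774)·1 = 1 ✓
b·c: 928/1095·(-15/8) + (-4575/2774)·(-19/15) = 1/2 ✓
b·c²: 928/1095·225/64 + (-4575/2774)·361/225 = 1/3 ✓
b·Ac: (-4575/2774)·(-1387/13725) = 1/6 ✓; 3 stages ⇒ order 3.

3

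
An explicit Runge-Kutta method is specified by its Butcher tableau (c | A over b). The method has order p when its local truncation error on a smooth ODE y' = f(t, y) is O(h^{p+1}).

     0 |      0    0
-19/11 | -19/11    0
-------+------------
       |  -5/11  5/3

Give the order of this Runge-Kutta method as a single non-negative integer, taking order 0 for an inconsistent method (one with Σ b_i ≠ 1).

0

b = (-5/11, 5/3)
c = (0, -19/11)
Σ b_i: (-5/11)·1 + 5/3·1 = 40/33 ≠ 1 ⇒ order 0.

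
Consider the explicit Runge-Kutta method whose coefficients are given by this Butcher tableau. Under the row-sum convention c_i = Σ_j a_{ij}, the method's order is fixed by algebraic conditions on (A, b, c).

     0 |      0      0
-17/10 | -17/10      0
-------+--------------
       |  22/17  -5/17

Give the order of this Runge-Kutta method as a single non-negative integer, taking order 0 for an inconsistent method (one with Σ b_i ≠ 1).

b = (22/17, -5/17)
c = (0, -17/10)
Σ b_i: 22/17·1 + (-5/17)·1 = 1 ✓
b·c: (-5/17)·(-17/10) = 1/2 ✓; 2 stages ⇒ order 2.

2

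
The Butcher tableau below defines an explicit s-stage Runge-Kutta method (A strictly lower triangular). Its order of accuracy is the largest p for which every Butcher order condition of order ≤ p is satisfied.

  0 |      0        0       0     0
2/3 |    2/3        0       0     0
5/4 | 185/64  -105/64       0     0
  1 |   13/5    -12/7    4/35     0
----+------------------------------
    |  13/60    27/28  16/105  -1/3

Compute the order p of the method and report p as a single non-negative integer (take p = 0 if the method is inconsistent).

4

b = (13/60, 27/28, 16/105, -1/3)
c = (0, 2/3, 5/4, 1)
Ac = (0, 0, -35/32, -1)
Σ b_i: 13/60·1 + 27/28·1 + 16/105·1 + (-1/3)·1 = 1 ✓
b·c: 27/28·2/3 + 16/105·5/4 + (-1/3)·1 = 1/2 ✓
b·c²: 27/28·4/9 + 16/105·25/16 + (-1/3)·1 = 1/3 ✓
b·Ac: 16/105·(-35/32) + (-1/3)·(-1) = 1/6 ✓
b·c³: 27/28·8/27 + 16/105·125/64 + (-1/3)·1 = 1/4 ✓
b·(c∘Ac): 16/105·(-175/128) + (-1/3)·(-1) = 1/8 ✓
b·Ac²: 16/105·(-35/48) + (-1/3)·(-7/12) = 1/12 ✓
b·A²c: (-1/3)·(-1/8) = 1/24 ✓; 4 stages ⇒ order 4.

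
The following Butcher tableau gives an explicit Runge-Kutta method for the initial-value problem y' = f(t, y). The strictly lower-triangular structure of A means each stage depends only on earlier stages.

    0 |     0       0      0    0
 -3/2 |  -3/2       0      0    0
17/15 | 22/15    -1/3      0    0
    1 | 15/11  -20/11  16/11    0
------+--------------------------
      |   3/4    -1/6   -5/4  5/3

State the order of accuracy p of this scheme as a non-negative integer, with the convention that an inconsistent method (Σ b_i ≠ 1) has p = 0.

b = (3/4, -1/6, -5/4, 5/3)
c = (0, -3/2, 17/15, 1)
Ac = (0, 0, 1/2, 722/165)
Σ b_i: 3/4·1 + (-1/6)·1 + (-5/4)·1 + 5/3·1 = 1 ✓
b·c: (-1/6)·(-3/2) + (-5/4)·17/15 + 5/3·1 = 1/2 ✓
b·c²: (-1/6)·9/4 + (-5/4)·289/225 + 5/3·1 = -113/360 ≠ 1/3 ⇒ order 2.
b·Ac: (-5/4)·1/2 + 5/3·722/165 = 5281/792 ≠ 1/6

2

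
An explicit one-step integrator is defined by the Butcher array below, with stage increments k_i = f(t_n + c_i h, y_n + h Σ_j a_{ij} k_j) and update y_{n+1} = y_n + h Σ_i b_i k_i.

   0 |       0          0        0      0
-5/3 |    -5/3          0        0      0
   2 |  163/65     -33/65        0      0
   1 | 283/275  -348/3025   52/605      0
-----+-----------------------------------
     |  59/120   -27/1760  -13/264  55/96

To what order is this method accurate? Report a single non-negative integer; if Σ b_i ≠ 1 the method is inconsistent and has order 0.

4

b = (59/120, -27/1760, -13/264, 55/96)
c = (0, -5/3, 2, 1)
Ac = (0, 0, 11/13, 4/11)
Σ b_i: 59/120·1 + (-27/1760)·1 + (-13/264)·1 + 55/96·1 = 1 ✓
b·c: (-27/1760)·(-5/3) + (-13/264)·2 + 55/96·1 = 1/2 ✓
b·c²: (-27/1760)·25/9 + (-13/264)·4 + 55/96·1 = 1/3 ✓
b·Ac: (-13/264)·11/13 + 55/96·4/11 = 1/6 ✓
b·c³: (-27/1760)·(-125/27) + (-13/264)·8 + 55/96·1 = 1/4 ✓
b·(c∘Ac): (-13/264)·22/13 + 55/96·4/11 = 1/8 ✓
b·Ac²: (-13/264)·(-55/39) + 55/96·4/165 = 1/12 ✓
b·A²c: 55/96·4/55 = 1/24 ✓; 4 stages ⇒ order 4.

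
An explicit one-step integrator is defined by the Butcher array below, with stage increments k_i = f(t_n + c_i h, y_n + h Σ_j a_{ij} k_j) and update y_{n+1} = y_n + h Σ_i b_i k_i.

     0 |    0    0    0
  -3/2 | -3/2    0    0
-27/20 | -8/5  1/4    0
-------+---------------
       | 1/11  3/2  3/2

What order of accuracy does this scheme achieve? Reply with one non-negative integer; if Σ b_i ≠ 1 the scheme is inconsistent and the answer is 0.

0

b = (1/11, 3/2, 3/2)
c = (0, -3/2, -27/20)
Ac = (0, 0, -3/8)
Σ b_i: 1/11·1 + 3/2·1 + 3/2·1 = 34/11 ≠ 1 ⇒ order 0.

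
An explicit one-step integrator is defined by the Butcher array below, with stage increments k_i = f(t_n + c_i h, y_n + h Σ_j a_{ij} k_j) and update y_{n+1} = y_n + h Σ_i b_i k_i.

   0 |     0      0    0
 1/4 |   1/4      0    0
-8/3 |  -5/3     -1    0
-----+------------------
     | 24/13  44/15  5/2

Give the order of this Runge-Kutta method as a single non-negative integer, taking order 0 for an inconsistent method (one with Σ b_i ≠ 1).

0

b = (24/13, 44/15, 5/2)
c = (0, 1/4, -8/3)
Ac = (0, 0, -1/4)
Σ b_i: 24/13·1 + 44/15·1 + 5/2·1 = 2839/390 ≠ 1 ⇒ order 0.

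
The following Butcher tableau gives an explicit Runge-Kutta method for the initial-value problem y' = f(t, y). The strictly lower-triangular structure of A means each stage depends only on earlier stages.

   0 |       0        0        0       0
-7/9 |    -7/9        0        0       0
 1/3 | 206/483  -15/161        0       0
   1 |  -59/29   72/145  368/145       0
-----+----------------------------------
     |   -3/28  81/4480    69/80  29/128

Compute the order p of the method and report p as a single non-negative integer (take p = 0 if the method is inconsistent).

b = (-3/28, 81/4480, 69/80, 29/128)
c = (0, -7/9, 1/3, 1)
Ac = (0, 0, 5/69, 40/87)
Σ b_i: (-3/28)·1 + 81/4480·1 + 69/80·1 + 29/128·1 = 1 ✓
b·c: 81/4480·(-7/9) + 69/80·1/3 + 29/128·1 = 1/2 ✓
b·c²: 81/4480·49/81 + 69/80·1/9 + 29/128·1 = 1/3 ✓
b·Ac: 69/80·5/69 + 29/128·40/87 = 1/6 ✓
b·c³: 81/4480·(-343/729) + 69/80·1/27 + 29/128·1 = 1/4 ✓
b·(c∘Ac): 69/80·5/207 + 29/128·40/87 = 1/8 ✓
b·Ac²: 69/80·(-35/621) + 29/128·152/261 = 1/12 ✓
b·A²c: 29/128·16/87 = 1/24 ✓; 4 stages ⇒ order 4.

4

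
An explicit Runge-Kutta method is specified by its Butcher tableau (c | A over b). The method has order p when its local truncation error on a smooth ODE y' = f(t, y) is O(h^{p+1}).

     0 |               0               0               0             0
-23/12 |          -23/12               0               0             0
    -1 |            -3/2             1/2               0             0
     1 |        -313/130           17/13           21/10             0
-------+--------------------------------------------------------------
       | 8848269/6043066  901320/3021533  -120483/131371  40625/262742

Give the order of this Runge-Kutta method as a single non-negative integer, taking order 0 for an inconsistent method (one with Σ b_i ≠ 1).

b = (8848269/6043066, 901320/3021533, -120483/131371, 40625/262742)
c = (0, -23/12, -1, 1)
Ac = (0, 0, -23/24, -3593/780)
Σ b_i: 8848269/6043066·1 + 901320/3021533·1 + (-120483/131371)·1 + 40625/262742·1 = 1 ✓
b·c: 901320/3021533·(-23/12) + (-120483/131371)·(-1) + 40625/262742·1 = 1/2 ✓
b·c²: 901320/3021533·529/144 + (-120483/131371)·1 + 40625/262742·1 = 1/3 ✓
b·Ac: (-120483/131371)·(-23/24) + 40625/262742·(-3593/780) = 1/6 ✓
b·c³: 901320/3021533·(-12167/1728) + (-120483/131371)·(-1) + 40625/262742·1 = -9729319/9458712 ≠ 1/4 ⇒ order 3.
b·(c∘Ac): (-120483/131371)·23/24 + 40625/262742·(-3593/780) = -2508367/1576452 ≠ 1/8
b·Ac²: (-120483/131371)·529/288 + 40625/262742·64621/9360 = -11673691/18917424 ≠ 1/12
b·A²c: 40625/262742·(-161/80) = -1308125/4203872 ≠ 1/24

3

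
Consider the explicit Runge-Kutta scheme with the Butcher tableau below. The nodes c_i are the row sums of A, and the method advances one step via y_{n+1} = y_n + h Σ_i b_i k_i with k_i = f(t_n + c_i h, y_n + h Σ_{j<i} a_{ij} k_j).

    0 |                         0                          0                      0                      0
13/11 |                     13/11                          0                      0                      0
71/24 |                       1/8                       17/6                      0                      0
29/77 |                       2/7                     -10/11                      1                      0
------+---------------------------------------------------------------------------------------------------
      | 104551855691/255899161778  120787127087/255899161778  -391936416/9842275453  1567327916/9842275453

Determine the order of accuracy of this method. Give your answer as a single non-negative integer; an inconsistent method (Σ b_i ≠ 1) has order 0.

b = (104551855691/255899161778, 120787127087/255899161778, -391936416/9842275453, 1567327916/9842275453)
c = (0, 13/11, 71/24, 29/77)
Ac = (0, 0, 221/66, 5471/2904)
Σ b_i: 104551855691/255899161778·1 + 120787127087/255899161778·1 + (-391936416/9842275453)·1 + 1567327916/9842275453·1 = 1 ✓
b·c: 120787127087/255899161778·13/11 + (-391936416/9842275453)·71/24 + 1567327916/9842275453·29/77 = 1/2 ✓
b·c²: 120787127087/255899161778·169/121 + (-391936416/9842275453)·5041/576 + 1567327916/9842275453·841/5929 = 1/3 ✓
b·Ac: (-391936416/9842275453)·221/66 + 1567327916/9842275453·5471/2904 = 1/6 ✓
b·c³: 120787127087/255899161778·2197/1331 + (-391936416/9842275453)·357911/13824 + 1567327916/9842275453·24389/456533 = -292164171026111/1200442652451504 ≠ 1/4 ⇒ order 3.
b·(c∘Ac): (-391936416/9842275453)·15691/1584 + 1567327916/9842275453·158659/223608 = -2011320051991/7145491978878 ≠ 1/8
b·Ac²: (-391936416/9842275453)·2873/726 + 1567327916/9842275453·5736131/766656 = 16118403010057/15590164317552 ≠ 1/12
b·A²c: 1567327916/9842275453·221/66 = 15744521338/29526826359 ≠ 1/24

3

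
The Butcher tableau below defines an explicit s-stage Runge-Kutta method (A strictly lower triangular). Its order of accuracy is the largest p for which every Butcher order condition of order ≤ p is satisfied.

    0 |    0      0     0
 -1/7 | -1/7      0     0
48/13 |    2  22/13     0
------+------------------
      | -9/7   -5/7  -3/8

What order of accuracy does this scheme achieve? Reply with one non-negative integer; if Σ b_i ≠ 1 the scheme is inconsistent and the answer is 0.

b = (-9/7, -5/7, -3/8)
c = (0, -1/7, 48/13)
Ac = (0, 0, -22/91)
Σ b_i: (-9/7)·1 + (-5/7)·1 + (-3/8)·1 = -19/8 ≠ 1 ⇒ order 0.

0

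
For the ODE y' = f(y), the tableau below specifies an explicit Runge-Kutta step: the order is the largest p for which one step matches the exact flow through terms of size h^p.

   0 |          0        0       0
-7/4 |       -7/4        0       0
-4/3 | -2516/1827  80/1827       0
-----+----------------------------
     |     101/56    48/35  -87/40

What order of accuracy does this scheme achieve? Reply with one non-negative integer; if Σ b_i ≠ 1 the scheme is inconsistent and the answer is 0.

b = (101/56, 48/35, -87/40)
c = (0, -7/4, -4/3)
Ac = (0, 0, -20/261)
Σ b_i: 101/56·1 + 48/35·1 + (-87/40)·1 = 1 ✓
b·c: 48/35·(-7/4) + (-87/40)·(-4/3) = 1/2 ✓
b·c²: 48/35·49/16 + (-87/40)·16/9 = 1/3 ✓
b·Ac: (-87/40)·(-20/261) = 1/6 ✓; 3 stages ⇒ order 3.

3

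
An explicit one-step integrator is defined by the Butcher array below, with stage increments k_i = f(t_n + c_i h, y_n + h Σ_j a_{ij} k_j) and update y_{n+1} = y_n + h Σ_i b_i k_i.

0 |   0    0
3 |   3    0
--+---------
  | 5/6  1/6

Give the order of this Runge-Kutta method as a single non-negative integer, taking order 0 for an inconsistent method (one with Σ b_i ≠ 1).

b = (5/6, 1/6)
c = (0, 3)
Σ b_i: 5/6·1 + 1/6·1 = 1 ✓
b·c: 1/6·3 = 1/2 ✓; 2 stages ⇒ order 2.

2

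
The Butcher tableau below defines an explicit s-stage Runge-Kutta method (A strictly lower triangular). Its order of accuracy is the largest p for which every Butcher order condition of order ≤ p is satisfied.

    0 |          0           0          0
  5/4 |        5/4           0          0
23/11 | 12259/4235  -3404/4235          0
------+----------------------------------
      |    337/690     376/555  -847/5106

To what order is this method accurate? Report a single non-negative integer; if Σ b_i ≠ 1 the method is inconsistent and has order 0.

3

b = (337/690, 376/555, -847/5106)
c = (0, 5/4, 23/11)
Ac = (0, 0, -851/847)
Σ b_i: 337/690·1 + 376/555·1 + (-847/5106)·1 = 1 ✓
b·c: 376/555·5/4 + (-847/5106)·23/11 = 1/2 ✓
b·c²: 376/555·25/16 + (-847/5106)·529/121 = 1/3 ✓
b·Ac: (-847/5106)·(-851/847) = 1/6 ✓; 3 stages ⇒ order 3.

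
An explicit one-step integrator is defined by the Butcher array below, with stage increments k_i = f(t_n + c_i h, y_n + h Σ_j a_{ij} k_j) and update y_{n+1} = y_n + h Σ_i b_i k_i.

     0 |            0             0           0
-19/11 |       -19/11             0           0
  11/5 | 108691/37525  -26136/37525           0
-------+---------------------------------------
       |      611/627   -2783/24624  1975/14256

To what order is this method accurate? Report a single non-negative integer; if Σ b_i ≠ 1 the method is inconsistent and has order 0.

3

b = (611/627, -2783/24624, 1975/14256)
c = (0, -19/11, 11/5)
Ac = (0, 0, 2376/1975)
Σ b_i: 611/627·1 + (-2783/24624)·1 + 1975/14256·1 = 1 ✓
b·c: (-2783/24624)·(-19/11) + 1975/14256·11/5 = 1/2 ✓
b·c²: (-2783/24624)·361/121 + 1975/14256·121/25 = 1/3 ✓
b·Ac: 1975/14256·2376/1975 = 1/6 ✓; 3 stages ⇒ order 3.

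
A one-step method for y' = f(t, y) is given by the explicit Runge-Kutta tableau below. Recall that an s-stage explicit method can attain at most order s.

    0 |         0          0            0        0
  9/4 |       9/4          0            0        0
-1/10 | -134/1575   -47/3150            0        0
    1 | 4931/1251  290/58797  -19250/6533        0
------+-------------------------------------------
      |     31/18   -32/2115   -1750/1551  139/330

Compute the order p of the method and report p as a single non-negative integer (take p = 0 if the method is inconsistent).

b = (31/18, -32/2115, -1750/1551, 139/330)
c = (0, 9/4, -1/10, 1)
Ac = (0, 0, -47/1400, 85/278)
Σ b_i: 31/18·1 + (-32/2115)·1 + (-1750/1551)·1 + 139/330·1 = 1 ✓
b·c: (-32/2115)·9/4 + (-1750/1551)·(-1/10) + 139/330·1 = 1/2 ✓
b·c²: (-32/2115)·81/16 + (-1750/1551)·1/100 + 139/330·1 = 1/3 ✓
b·Ac: (-1750/1551)·(-47/1400) + 139/330·85/278 = 1/6 ✓
b·c³: (-32/2115)·729/64 + (-1750/1551)·(-1/1000) + 139/330·1 = 1/4 ✓
b·(c∘Ac): (-1750/1551)·47/14000 + 139/330·85/278 = 1/8 ✓
b·Ac²: (-1750/1551)·(-423/5600) + 139/330·(-5/1112) = 1/12 ✓
b·A²c: 139/330·55/556 = 1/24 ✓; 4 stages ⇒ order 4.

4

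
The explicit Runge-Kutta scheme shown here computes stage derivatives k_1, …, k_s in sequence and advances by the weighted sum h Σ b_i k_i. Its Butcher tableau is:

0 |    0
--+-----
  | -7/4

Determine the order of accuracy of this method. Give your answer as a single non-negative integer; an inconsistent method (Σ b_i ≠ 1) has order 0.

0

b = (-7/4)
c = (0)
Σ b_i: (-7/4)·1 = -7/4 ≠ 1 ⇒ order 0.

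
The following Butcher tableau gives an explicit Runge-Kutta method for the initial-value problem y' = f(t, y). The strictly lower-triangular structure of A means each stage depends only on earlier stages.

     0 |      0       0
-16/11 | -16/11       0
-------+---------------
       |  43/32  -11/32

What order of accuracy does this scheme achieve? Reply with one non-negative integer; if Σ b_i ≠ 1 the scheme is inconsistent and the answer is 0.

b = (43/32, -11/32)
c = (0, -16/11)
Σ b_i: 43/32·1 + (-11/32)·1 = 1 ✓
b·c: (-11/32)·(-16/11) = 1/2 ✓; 2 stages ⇒ order 2.

2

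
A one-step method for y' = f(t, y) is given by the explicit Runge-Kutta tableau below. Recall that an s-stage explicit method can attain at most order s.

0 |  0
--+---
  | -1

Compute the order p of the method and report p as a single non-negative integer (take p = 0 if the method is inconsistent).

b = (-1)
c = (0)
Σ b_i: (-1)·1 = -1 ≠ 1 ⇒ order 0.

0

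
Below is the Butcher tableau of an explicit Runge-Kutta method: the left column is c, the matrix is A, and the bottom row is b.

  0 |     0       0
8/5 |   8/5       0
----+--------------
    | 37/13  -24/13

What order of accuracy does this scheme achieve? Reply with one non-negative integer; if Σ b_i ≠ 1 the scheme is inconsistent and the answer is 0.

b = (37/13, -24/13)
c = (0, 8/5)
Σ b_i: 37/13·1 + (-24/13)·1 = 1 ✓
b·c: (-24/13)·8/5 = -192/65 ≠ 1/2 ⇒ order 1.

1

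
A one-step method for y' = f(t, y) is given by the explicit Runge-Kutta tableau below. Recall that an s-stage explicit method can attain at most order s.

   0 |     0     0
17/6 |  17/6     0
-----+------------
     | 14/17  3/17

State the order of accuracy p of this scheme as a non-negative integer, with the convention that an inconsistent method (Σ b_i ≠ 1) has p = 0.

2

b = (14/17, 3/17)
c = (0, 17/6)
Σ b_i: 14/17·1 + 3/17·1 = 1 ✓
b·c: 3/17·17/6 = 1/2 ✓; 2 stages ⇒ order 2.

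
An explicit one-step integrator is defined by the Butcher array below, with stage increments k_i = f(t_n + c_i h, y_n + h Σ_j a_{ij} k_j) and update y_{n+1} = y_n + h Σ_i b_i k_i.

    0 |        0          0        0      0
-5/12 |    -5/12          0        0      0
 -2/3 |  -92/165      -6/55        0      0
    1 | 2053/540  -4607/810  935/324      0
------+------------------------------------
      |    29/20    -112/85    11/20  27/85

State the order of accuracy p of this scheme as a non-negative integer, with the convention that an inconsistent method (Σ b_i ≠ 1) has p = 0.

b = (29/20, -112/85, 11/20, 27/85)
c = (0, -5/12, -2/3, 1)
Ac = (0, 0, 1/22, 289/648)
Σ b_i: 29/20·1 + (-112/85)·1 + 11/20·1 + 27/85·1 = 1 ✓
b·c: (-112/85)·(-5/12) + 11/20·(-2/3) + 27/85·1 = 1/2 ✓
b·c²: (-112/85)·25/144 + 11/20·4/9 + 27/85·1 = 1/3 ✓
b·Ac: 11/20·1/22 + 27/85·289/648 = 1/6 ✓
b·c³: (-112/85)·(-125/1728) + 11/20·(-8/27) + 27/85·1 = 1/4 ✓
b·(c∘Ac): 11/20·(-1/33) + 27/85·289/648 = 1/8 ✓
b·Ac²: 11/20·(-5/264) + 27/85·85/288 = 1/12 ✓
b·A²c: 27/85·85/648 = 1/24 ✓; 4 stages ⇒ order 4.

4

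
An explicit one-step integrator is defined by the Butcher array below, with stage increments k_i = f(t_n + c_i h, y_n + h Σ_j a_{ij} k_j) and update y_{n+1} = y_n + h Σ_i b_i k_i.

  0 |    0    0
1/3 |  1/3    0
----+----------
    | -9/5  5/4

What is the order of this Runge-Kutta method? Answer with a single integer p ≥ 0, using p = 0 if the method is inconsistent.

b = (-9/5, 5/4)
c = (0, 1/3)
Σ b_i: (-9/5)·1 + 5/4·1 = -11/20 ≠ 1 ⇒ order 0.

0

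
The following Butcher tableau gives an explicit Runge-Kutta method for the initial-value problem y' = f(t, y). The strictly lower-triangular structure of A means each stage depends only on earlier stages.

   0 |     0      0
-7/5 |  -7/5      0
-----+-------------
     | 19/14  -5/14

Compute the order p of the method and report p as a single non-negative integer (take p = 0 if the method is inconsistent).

2

b = (19/14, -5/14)
c = (0, -7/5)
Σ b_i: 19/14·1 + (-5/14)·1 = 1 ✓
b·c: (-5/14)·(-7/5) = 1/2 ✓; 2 stages ⇒ order 2.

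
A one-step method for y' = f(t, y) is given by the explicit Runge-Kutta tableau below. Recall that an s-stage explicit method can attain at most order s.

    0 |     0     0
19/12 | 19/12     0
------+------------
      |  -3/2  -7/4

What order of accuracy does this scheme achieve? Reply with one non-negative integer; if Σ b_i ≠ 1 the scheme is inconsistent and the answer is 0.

b = (-3/2, -7/4)
c = (0, 19/12)
Σ b_i: (-3/2)·1 + (-7/4)·1 = -13/4 ≠ 1 ⇒ order 0.

0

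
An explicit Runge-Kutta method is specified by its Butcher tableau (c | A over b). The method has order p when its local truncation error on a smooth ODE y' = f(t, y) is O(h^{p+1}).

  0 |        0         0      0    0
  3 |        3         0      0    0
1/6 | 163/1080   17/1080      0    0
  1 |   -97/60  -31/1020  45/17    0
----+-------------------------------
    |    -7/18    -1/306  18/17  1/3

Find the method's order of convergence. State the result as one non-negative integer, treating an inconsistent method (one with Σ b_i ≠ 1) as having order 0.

4

b = (-7/18, -1/306, 18/17, 1/3)
c = (0, 3, 1/6, 1)
Ac = (0, 0, 17/360, 7/20)
Σ b_i: (-7/18)·1 + (-1/306)·1 + 18/17·1 + 1/3·1 = 1 ✓
b·c: (-1/306)·3 + 18/17·1/6 + 1/3·1 = 1/2 ✓
b·c²: (-1/306)·9 + 18/17·1/36 + 1/3·1 = 1/3 ✓
b·Ac: 18/17·17/360 + 1/3·7/20 = 1/6 ✓
b·c³: (-1/306)·27 + 18/17·1/216 + 1/3·1 = 1/4 ✓
b·(c∘Ac): 18/17·17/2160 + 1/3·7/20 = 1/8 ✓
b·Ac²: 18/17·17/120 + 1/3·(-1/5) = 1/12 ✓
b·A²c: 1/3·1/8 = 1/24 ✓; 4 stages ⇒ order 4.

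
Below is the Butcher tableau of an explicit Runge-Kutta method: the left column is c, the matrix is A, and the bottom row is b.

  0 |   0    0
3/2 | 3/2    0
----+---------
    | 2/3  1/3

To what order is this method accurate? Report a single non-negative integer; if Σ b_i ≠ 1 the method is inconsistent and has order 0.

2

b = (2/3, 1/3)
c = (0, 3/2)
Σ b_i: 2/3·1 + 1/3·1 = 1 ✓
b·c: 1/3·3/2 = 1/2 ✓; 2 stages ⇒ order 2.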